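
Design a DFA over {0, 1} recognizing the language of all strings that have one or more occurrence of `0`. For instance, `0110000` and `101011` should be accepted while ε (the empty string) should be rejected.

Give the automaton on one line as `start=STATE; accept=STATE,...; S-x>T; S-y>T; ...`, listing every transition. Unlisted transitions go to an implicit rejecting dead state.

Count `0`s, saturating at 2: state A means no `0` yet, B means one `0` seen, C means more than one. Each `0` increments (capped at C); other symbols loop. Accept from {B, C}.
With 3 states:
       0  1 
>  A   B  A 
 * B   C  B 
 * C   C  C 
(> = start, * = accepting)

start=A; accept=B,C; A-0>B; A-1>A; B-0>C; B-1>B; C-0>C; C-1>C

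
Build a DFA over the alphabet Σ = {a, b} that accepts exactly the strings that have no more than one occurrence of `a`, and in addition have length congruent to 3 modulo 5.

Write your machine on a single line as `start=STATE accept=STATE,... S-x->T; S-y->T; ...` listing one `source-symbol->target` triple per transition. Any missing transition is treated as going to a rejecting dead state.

Build one automaton per condition and run them in lockstep. The first has 3 states tracking the count of `a`s, saturating at 2; the second has 5 states tracking the input length modulo 5. A product state is a pair (one from each), accepting exactly when both do.
          a    b  
>  S0     S1   S2 
   S1     S3   S4 
   S2     S4   S5 
   S3     S6   S6 
   S4     S6   S7 
   S5     S7   S8 
   S6     S9   S9 
 * S7     S9  S10 
 * S8    S10  S11 
   S9    S12  S12 
   S10   S12  S13 
   S11   S13   S0 
   S12   S14  S14 
   S13   S14   S1 
   S14    S3   S3 
(> = start, * = accepting)

start=S0; accept=S7,S8; S0-a->S1; S0-b->S2; S1-a->S3; S1-b->S4; S2-a->S4; S2-b->S5; S3-a->S6; S3-b->S6; S4-a->S6; S4-b->S7; S5-a->S7; S5-b->S8; S6-a->S9; S6-b->S9; S7-a->S9; S7-b->S10; S8-a->S10; S8-b->S11; S9-a->S12; S9-b->S12; S10-a->S12; S10-b->S13; S11-a->S13; S11-b->S0; S12-a->S14; S12-b->S14; S13-a->S14; S13-b->S1; S14-a->S3; S14-b->S3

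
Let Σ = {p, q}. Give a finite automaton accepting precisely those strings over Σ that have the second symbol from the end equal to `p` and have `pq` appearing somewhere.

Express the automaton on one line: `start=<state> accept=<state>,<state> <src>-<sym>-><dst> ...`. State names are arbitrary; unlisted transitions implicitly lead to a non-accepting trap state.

start=S0 accept=S2,S5 S0-p->S1 S0-q->S0 S1-p->S1 S1-q->S2 S2-p->S3 S2-q->S4 S3-p->S5 S3-q->S2 S4-p->S3 S4-q->S4 S5-p->S5 S5-q->S2

Build one automaton per condition and run them in lockstep. The first has 7 states tracking the last 2 symbols read; the second has 3 states tracking whether and how much of `pq` has been seen. A product state is a pair (one from each), accepting exactly when both do. Equivalent product states are then merged.
6 states suffice.
        p   q  
>  S0   S1  S0 
   S1   S1  S2 
 * S2   S3  S4 
   S3   S5  S2 
   S4   S3  S4 
 * S5   S5  S2 
(> = start, * = accepting)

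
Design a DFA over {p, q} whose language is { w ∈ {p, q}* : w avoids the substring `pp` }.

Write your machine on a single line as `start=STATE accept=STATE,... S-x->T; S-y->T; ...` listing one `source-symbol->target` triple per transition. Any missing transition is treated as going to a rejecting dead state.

start=A; accept=A,B; A-p->B; A-q->A; B-p->C; B-q->A; C-p->C; C-q->C

This is the complement of 'contains `pp`'. Use the same substring-matching states — A through C holding how much of `pp` has just been matched — but flip the accepting set: everything except the trap C accepts.
With 3 states:
       p  q 
>* A   B  A 
 * B   C  A 
   C   C  C 
(> = start, * = accepting)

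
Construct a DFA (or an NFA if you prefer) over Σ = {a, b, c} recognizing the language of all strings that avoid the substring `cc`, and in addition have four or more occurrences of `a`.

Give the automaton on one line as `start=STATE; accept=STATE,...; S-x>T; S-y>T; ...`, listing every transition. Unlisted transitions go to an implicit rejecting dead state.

Run two small machines in parallel and take their product. The first has 3 states tracking partial matches of the forbidden pattern `cc`; the second has 6 states tracking the count of `a`s, saturating at 5. A product state is a pair (one from each), accepting exactly when both do.
18 states suffice.
          a    b    c  
>  q0     q1   q0   q2 
   q1     q3   q1   q4 
   q2     q1   q0   q5 
   q3     q6   q3   q7 
   q4     q3   q1   q8 
   q5     q8   q5   q5 
   q6     q9   q6  q10 
   q7     q6   q3  q11 
   q8    q11   q8   q8 
 * q9    q12   q9  q13 
   q10    q9   q6  q14 
   q11   q14  q11  q11 
 * q12   q12  q12  q15 
 * q13   q12   q9  q16 
   q14   q16  q14  q14 
 * q15   q12  q12  q17 
   q16   q17  q16  q16 
   q17   q17  q17  q17 
(> = start, * = accepting)

start=q0; accept=q9,q12,q13,q15; q0-a>q1; q0-b>q0; q0-c>q2; q1-a>q3; q1-b>q1; q1-c>q4; q2-a>q1; q2-b>q0; q2-c>q5; q3-a>q6; q3-b>q3; q3-c>q7; q4-a>q3; q4-b>q1; q4-c>q8; q5-a>q8; q5-b>q5; q5-c>q5; q6-a>q9; q6-b>q6; q6-c>q10; q7-a>q6; q7-b>q3; q7-c>q11; q8-a>q11; q8-b>q8; q8-c>q8; q9-a>q12; q9-b>q9; q9-c>q13; q10-a>q9; q10-b>q6; q10-c>q14; q11-a>q14; q11-b>q11; q11-c>q11; q12-a>q12; q12-b>q12; q12-c>q15; q13-a>q12; q13-b>q9; q13-c>q16; q14-a>q16; q14-b>q14; q14-c>q14; q15-a>q12; q15-b>q12; q15-c>q17; q16-a>q17; q16-b>q16; q16-c>q16; q17-a>q17; q17-b>q17; q17-c>q17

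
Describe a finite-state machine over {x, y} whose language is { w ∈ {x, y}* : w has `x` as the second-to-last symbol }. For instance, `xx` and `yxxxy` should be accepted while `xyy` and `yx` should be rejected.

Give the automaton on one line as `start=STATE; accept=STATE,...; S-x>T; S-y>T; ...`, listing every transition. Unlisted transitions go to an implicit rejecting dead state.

start=S0; accept=S3,S4; S0-x>S1; S0-y>S2; S1-x>S3; S1-y>S4; S2-x>S5; S2-y>S6; S3-x>S3; S3-y>S4; S4-x>S5; S4-y>S6; S5-x>S3; S5-y>S4; S6-x>S5; S6-y>S6

Because acceptance depends on a position counted from the end, the machine has to buffer the most recent 2 symbols. Make each state the string of the last up-to-2 symbols read; on input `x` shift the window left and append `x`. Accept when the buffered window has length 2 and begins with `x`.
With 7 states:
        x   y  
>  S0   S1  S2 
   S1   S3  S4 
   S2   S5  S6 
 * S3   S3  S4 
 * S4   S5  S6 
   S5   S3  S4 
   S6   S5  S6 
(> = start, * = accepting)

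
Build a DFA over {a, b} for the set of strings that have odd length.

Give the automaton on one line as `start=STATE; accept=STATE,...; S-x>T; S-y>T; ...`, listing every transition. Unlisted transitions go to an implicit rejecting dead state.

start=q0; accept=q1; q0-a>q1; q0-b>q1; q1-a>q0; q1-b>q0

Only the length mod 2 matters, so use a 2-cycle: from any state, every input symbol moves to the next state, wrapping q1 back to q0. Mark q1 accepting.
2 states suffice.
        a   b  
>  q0   q1  q1 
 * q1   q0  q0 
(> = start, * = accepting)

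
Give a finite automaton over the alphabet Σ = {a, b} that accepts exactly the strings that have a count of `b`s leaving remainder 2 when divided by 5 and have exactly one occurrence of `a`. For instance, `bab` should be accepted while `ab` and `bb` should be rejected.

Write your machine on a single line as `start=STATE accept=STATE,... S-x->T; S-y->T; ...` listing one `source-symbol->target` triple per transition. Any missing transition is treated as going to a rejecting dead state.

Build one automaton per condition and run them in lockstep. One (5 states) tracks the count of `b`s modulo 5; the other (3 states) tracks the count of `a`s, saturating at 2. Each combined state is a pair, one component from each; accept when both components accept. Minimizing collapses redundant product states.
11 states suffice.
          a    b  
>  q0     q1   q2 
   q1     q3   q4 
   q2     q4   q5 
   q3     q3   q3 
   q4     q3   q6 
   q5     q6   q7 
 * q6     q3   q8 
   q7     q8   q9 
   q8     q3  q10 
   q9    q10   q0 
   q10    q3   q1 
(> = start, * = accepting)

start=q0; accept=q6; q0-a->q1; q0-b->q2; q1-a->q3; q1-b->q4; q2-a->q4; q2-b->q5; q3-a->q3; q3-b->q3; q4-a->q3; q4-b->q6; q5-a->q6; q5-b->q7; q6-a->q3; q6-b->q8; q7-a->q8; q7-b->q9; q8-a->q3; q8-b->q10; q9-a->q10; q9-b->q0; q10-a->q3; q10-b->q1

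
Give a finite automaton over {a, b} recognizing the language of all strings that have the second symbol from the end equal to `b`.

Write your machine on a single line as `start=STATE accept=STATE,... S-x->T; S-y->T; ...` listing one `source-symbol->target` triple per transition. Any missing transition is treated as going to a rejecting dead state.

Because acceptance depends on a position counted from the end, the machine has to buffer the most recent 2 symbols. Make each state the string of the last up-to-2 symbols read; on input `x` shift the window left and append `x`. Accept when the buffered window has length 2 and begins with `b`.
A 7-state machine:
        a   b  
>  q0   q1  q2 
   q1   q3  q4 
   q2   q5  q6 
   q3   q3  q4 
   q4   q5  q6 
 * q5   q3  q4 
 * q6   q5  q6 
(> = start, * = accepting)

start=q0; accept=q5,q6; q0-a->q1; q0-b->q2; q1-a->q3; q1-b->q4; q2-a->q5; q2-b->q6; q3-a->q3; q3-b->q4; q4-a->q5; q4-b->q6; q5-a->q3; q5-b->q4; q6-a->q5; q6-b->q6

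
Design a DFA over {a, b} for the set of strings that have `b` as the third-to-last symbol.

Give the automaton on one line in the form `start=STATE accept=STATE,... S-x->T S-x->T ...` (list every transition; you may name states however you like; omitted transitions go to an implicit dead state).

start=s0 accept=s11,s12,s13,s14 s0-a->s1 s0-b->s2 s1-a->s3 s1-b->s4 s2-a->s5 s2-b->s6 s3-a->s7 s3-b->s8 s4-a->s9 s4-b->s10 s5-a->s11 s5-b->s12 s6-a->s13 s6-b->s14 s7-a->s7 s7-b->s8 s8-a->s9 s8-b->s10 s9-a->s11 s9-b->s12 s10-a->s13 s10-b->s14 s11-a->s7 s11-b->s8 s12-a->s9 s12-b->s10 s13-a->s11 s13-b->s12 s14-a->s13 s14-b->s14

A DFA must remember the last 3 symbols (since which symbol is third-to-last isn't known until the input ends). Use one state per possible window of the last ≤3 symbols; accept from those whose window starts with `b`.
With 15 states:
          a    b  
>  s0     s1   s2 
   s1     s3   s4 
   s2     s5   s6 
   s3     s7   s8 
   s4     s9  s10 
   s5    s11  s12 
   s6    s13  s14 
   s7     s7   s8 
   s8     s9  s10 
   s9    s11  s12 
   s10   s13  s14 
 * s11    s7   s8 
 * s12    s9  s10 
 * s13   s11  s12 
 * s14   s13  s14 
(> = start, * = accepting)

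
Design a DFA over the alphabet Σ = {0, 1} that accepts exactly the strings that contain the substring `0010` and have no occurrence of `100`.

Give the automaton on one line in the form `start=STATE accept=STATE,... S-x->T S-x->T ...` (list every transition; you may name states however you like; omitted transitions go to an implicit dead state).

start=s0 accept=s5,s6 s0-0->s1 s0-1->s2 s1-0->s3 s1-1->s2 s2-0->s2 s2-1->s2 s3-0->s3 s3-1->s4 s4-0->s5 s4-1->s2 s5-0->s2 s5-1->s6 s6-0->s5 s6-1->s6

Handle the two conditions separately and then intersect. The first has 5 states tracking whether and how much of `0010` has been seen; the second has 4 states tracking partial matches of the forbidden pattern `100`. A product state is a pair (one from each), accepting exactly when both do. Minimizing collapses redundant product states.
A 7-state machine:
        0   1  
>  s0   s1  s2 
   s1   s3  s2 
   s2   s2  s2 
   s3   s3  s4 
   s4   s5  s2 
 * s5   s2  s6 
 * s6   s5  s6 
(> = start, * = accepting)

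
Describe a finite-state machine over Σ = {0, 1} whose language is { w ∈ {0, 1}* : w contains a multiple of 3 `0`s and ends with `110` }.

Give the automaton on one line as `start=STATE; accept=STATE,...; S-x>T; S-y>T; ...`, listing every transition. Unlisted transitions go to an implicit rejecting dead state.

start=s0; accept=s11; s0-0>s1; s0-1>s2; s1-0>s3; s1-1>s4; s2-0>s1; s2-1>s5; s3-0>s0; s3-1>s6; s4-0>s3; s4-1>s7; s5-0>s8; s5-1>s5; s6-0>s0; s6-1>s9; s7-0>s10; s7-1>s7; s8-0>s3; s8-1>s4; s9-0>s11; s9-1>s9; s10-0>s0; s10-1>s6; s11-0>s1; s11-1>s2

Run two small machines in parallel and take their product. The first has 3 states tracking the count of `0`s modulo 3; the second has 4 states tracking how much of the suffix `110` has currently been matched. A product state is a pair (one from each), accepting exactly when both do.
A 12-state machine:
          0    1  
>  s0     s1   s2 
   s1     s3   s4 
   s2     s1   s5 
   s3     s0   s6 
   s4     s3   s7 
   s5     s8   s5 
   s6     s0   s9 
   s7    s10   s7 
   s8     s3   s4 
   s9    s11   s9 
   s10    s0   s6 
 * s11    s1   s2 
(> = start, * = accepting)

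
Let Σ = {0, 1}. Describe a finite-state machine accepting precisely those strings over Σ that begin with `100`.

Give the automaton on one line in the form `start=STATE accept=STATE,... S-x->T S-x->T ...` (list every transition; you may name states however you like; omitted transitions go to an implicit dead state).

Walk along `100` while the input agrees: from q0 take `1` to q1, and so on. Any deviation drops to the rejecting sink q4. Once q3 is reached the prefix is confirmed and every continuation is accepted.
With 5 states:
        0   1  
>  q0   q4  q1 
   q1   q2  q4 
   q2   q3  q4 
 * q3   q3  q3 
   q4   q4  q4 
(> = start, * = accepting)

start=q0 accept=q3 q0-0->q4 q0-1->q1 q1-0->q2 q1-1->q4 q2-0->q3 q2-1->q4 q3-0->q3 q3-1->q3 q4-0->q4 q4-1->q4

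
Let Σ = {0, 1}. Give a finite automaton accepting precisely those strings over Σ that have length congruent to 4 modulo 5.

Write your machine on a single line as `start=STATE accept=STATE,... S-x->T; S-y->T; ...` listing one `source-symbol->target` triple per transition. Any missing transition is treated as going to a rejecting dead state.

Count input length modulo 5: every symbol advances one step around the cycle A → B → C → D → E → A. Accept at E.
A 5-state machine:
       0  1 
>  A   B  B 
   B   C  C 
   C   D  D 
   D   E  E 
 * E   A  A 
(> = start, * = accepting)

start=A; accept=E; A-0->B; A-1->B; B-0->C; B-1->C; C-0->D; C-1->D; D-0->E; D-1->E; E-0->A; E-1->A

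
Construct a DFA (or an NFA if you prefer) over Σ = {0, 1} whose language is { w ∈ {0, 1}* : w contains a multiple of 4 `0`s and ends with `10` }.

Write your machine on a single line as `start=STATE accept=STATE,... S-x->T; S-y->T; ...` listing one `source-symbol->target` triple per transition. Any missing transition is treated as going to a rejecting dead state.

start=A; accept=L; A-0->B; A-1->C; B-0->D; B-1->E; C-0->F; C-1->C; D-0->G; D-1->H; E-0->I; E-1->E; F-0->D; F-1->E; G-0->A; G-1->J; H-0->K; H-1->H; I-0->G; I-1->H; J-0->L; J-1->J; K-0->A; K-1->J; L-0->B; L-1->C

Handle the two conditions separately and then intersect. One (4 states) tracks the count of `0`s modulo 4; the other (3 states) tracks how much of the suffix `10` has currently been matched. Each combined state is a pair, one component from each; accept when both components accept.
With 12 states:
       0  1 
>  A   B  C 
   B   D  E 
   C   F  C 
   D   G  H 
   E   I  E 
   F   D  E 
   G   A  J 
   H   K  H 
   I   G  H 
   J   L  J 
   K   A  J 
 * L   B  C 
(> = start, * = accepting)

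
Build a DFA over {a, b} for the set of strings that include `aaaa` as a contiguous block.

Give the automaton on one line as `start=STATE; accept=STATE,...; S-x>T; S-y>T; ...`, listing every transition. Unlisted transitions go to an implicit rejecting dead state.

States s0..s3 record the length of the longest prefix of `aaaa` that matches the current input suffix. Reaching s4 means `aaaa` has been seen, and we stay there forever. Accept from s4.
With 5 states:
        a   b  
>  s0   s1  s0 
   s1   s2  s0 
   s2   s3  s0 
   s3   s4  s0 
 * s4   s4  s4 
(> = start, * = accepting)

start=s0; accept=s4; s0-a>s1; s0-b>s0; s1-a>s2; s1-b>s0; s2-a>s3; s2-b>s0; s3-a>s4; s3-b>s0; s4-a>s4; s4-b>s4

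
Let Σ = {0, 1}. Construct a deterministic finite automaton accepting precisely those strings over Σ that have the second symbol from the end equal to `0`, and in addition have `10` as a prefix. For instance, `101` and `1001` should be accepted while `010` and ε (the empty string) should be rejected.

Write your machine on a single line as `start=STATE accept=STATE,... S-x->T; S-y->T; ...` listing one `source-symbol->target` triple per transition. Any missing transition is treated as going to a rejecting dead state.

start=q0; accept=q8,q9; q0-0->q1; q0-1->q2; q1-0->q3; q1-1->q4; q2-0->q5; q2-1->q6; q3-0->q3; q3-1->q4; q4-0->q7; q4-1->q6; q5-0->q8; q5-1->q9; q6-0->q7; q6-1->q6; q7-0->q3; q7-1->q4; q8-0->q8; q8-1->q9; q9-0->q5; q9-1->q10; q10-0->q5; q10-1->q10

Handle the two conditions separately and then intersect. One (7 states) tracks the last 2 symbols read; the other (4 states) tracks whether the input so far still matches the prefix `10`. Each combined state is a pair, one component from each; accept when both components accept.
An 11-state machine:
          0    1  
>  q0     q1   q2 
   q1     q3   q4 
   q2     q5   q6 
   q3     q3   q4 
   q4     q7   q6 
   q5     q8   q9 
   q6     q7   q6 
   q7     q3   q4 
 * q8     q8   q9 
 * q9     q5  q10 
   q10    q5  q10 
(> = start, * = accepting)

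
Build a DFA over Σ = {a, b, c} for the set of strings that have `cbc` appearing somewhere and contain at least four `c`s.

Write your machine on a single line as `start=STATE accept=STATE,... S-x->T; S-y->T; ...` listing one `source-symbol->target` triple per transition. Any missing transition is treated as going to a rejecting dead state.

start=s0; accept=s11; s0-a->s0; s0-b->s0; s0-c->s1; s1-a->s2; s1-b->s3; s1-c->s4; s2-a->s2; s2-b->s2; s2-c->s4; s3-a->s2; s3-b->s2; s3-c->s5; s4-a->s6; s4-b->s7; s4-c->s8; s5-a->s5; s5-b->s5; s5-c->s9; s6-a->s6; s6-b->s6; s6-c->s8; s7-a->s6; s7-b->s6; s7-c->s9; s8-a->s6; s8-b->s10; s8-c->s8; s9-a->s9; s9-b->s9; s9-c->s11; s10-a->s6; s10-b->s6; s10-c->s11; s11-a->s11; s11-b->s11; s11-c->s11

Handle the two conditions separately and then intersect. One (4 states) tracks whether and how much of `cbc` has been seen; the other (6 states) tracks the count of `c`s, saturating at 5. Each combined state is a pair, one component from each; accept when both components accept. After merging equivalent states the machine shrinks.
A 12-state machine:
          a    b    c  
>  s0     s0   s0   s1 
   s1     s2   s3   s4 
   s2     s2   s2   s4 
   s3     s2   s2   s5 
   s4     s6   s7   s8 
   s5     s5   s5   s9 
   s6     s6   s6   s8 
   s7     s6   s6   s9 
   s8     s6  s10   s8 
   s9     s9   s9  s11 
   s10    s6   s6  s11 
 * s11   s11  s11  s11 
(> = start, * = accepting)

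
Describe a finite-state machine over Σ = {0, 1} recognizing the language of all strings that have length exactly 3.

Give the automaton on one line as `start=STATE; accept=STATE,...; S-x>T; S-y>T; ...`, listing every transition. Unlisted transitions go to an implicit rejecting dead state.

start=S0; accept=S3; S0-0>S1; S0-1>S1; S1-0>S2; S1-1>S2; S2-0>S3; S2-1>S3; S3-0>S4; S3-1>S4; S4-0>S4; S4-1>S4

Count input length up to 4: every symbol moves from S0 toward S4, which means 'more than 3' and absorbs. Accept from {S3}.
        0   1  
>  S0   S1  S1 
   S1   S2  S2 
   S2   S3  S3 
 * S3   S4  S4 
   S4   S4  S4 
(> = start, * = accepting)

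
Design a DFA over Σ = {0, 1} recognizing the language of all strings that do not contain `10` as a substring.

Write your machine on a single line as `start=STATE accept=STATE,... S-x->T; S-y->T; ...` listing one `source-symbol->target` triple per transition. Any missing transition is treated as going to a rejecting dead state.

start=q0; accept=q0,q1; q0-0->q0; q0-1->q1; q1-0->q2; q1-1->q1; q2-0->q2; q2-1->q2

Track partial matches of the forbidden pattern `10`. State q2 is a dead state reached once `10` has occurred; every other state accepts. q0 means no part of `10` is currently matched.
        0   1  
>* q0   q0  q1 
 * q1   q2  q1 
   q2   q2  q2 
(> = start, * = accepting)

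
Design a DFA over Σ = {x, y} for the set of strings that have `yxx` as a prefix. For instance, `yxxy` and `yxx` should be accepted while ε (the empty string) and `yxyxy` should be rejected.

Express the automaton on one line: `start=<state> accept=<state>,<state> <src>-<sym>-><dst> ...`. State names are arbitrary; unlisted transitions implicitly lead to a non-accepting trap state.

start=s0 accept=s3 s0-x->s4 s0-y->s1 s1-x->s2 s1-y->s4 s2-x->s3 s2-y->s4 s3-x->s3 s3-y->s3 s4-x->s4 s4-y->s4

Check the first 3 symbols one by one: s0 through s2 record how many have matched `yxx` so far; any wrong symbol goes to the dead state s4. After all 3 match we enter the accepting sink s3.
A 5-state machine:
        x   y  
>  s0   s4  s1 
   s1   s2  s4 
   s2   s3  s4 
 * s3   s3  s3 
   s4   s4  s4 
(> = start, * = accepting)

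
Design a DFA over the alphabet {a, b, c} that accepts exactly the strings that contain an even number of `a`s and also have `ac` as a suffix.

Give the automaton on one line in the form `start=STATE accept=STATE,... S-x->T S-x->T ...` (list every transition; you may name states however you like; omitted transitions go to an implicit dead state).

start=S0 accept=S5 S0-a->S1 S0-b->S0 S0-c->S0 S1-a->S2 S1-b->S3 S1-c->S4 S2-a->S1 S2-b->S0 S2-c->S5 S3-a->S2 S3-b->S3 S3-c->S3 S4-a->S2 S4-b->S3 S4-c->S3 S5-a->S1 S5-b->S0 S5-c->S0

Run two small machines in parallel and take their product. The first has 2 states tracking the count of `a`s modulo 2; the second has 3 states tracking how much of the suffix `ac` has currently been matched. A product state is a pair (one from each), accepting exactly when both do.
A 6-state machine:
        a   b   c  
>  S0   S1  S0  S0 
   S1   S2  S3  S4 
   S2   S1  S0  S5 
   S3   S2  S3  S3 
   S4   S2  S3  S3 
 * S5   S1  S0  S0 
(> = start, * = accepting)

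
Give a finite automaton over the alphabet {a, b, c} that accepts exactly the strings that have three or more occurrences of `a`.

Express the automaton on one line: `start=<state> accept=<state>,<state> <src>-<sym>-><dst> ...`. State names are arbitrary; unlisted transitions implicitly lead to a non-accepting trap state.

Only the number of `a`s matters, and only up to 4. Make a chain S0 → S1 → S2 → S3 → S4 advanced by each `a` (with S4 absorbing); every other symbol self-loops. The accepting set is {S3, S4}.
5 states suffice.
        a   b   c  
>  S0   S1  S0  S0 
   S1   S2  S1  S1 
   S2   S3  S2  S2 
 * S3   S4  S3  S3 
 * S4   S4  S4  S4 
(> = start, * = accepting)

start=S0 accept=S3,S4 S0-a->S1 S0-b->S0 S0-c->S0 S1-a->S2 S1-b->S1 S1-c->S1 S2-a->S3 S2-b->S2 S2-c->S2 S3-a->S4 S3-b->S3 S3-c->S3 S4-a->S4 S4-b->S4 S4-c->S4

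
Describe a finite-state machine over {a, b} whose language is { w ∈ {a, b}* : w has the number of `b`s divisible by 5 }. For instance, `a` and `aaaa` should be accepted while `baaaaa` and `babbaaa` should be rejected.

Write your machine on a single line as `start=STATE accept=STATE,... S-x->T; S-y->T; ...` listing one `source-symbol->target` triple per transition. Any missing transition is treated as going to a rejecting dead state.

start=s0; accept=s0; s0-a->s0; s0-b->s1; s1-a->s1; s1-b->s2; s2-a->s2; s2-b->s3; s3-a->s3; s3-b->s4; s4-a->s4; s4-b->s0

Keep the running count of `b`s modulo 5: each `b` advances along the cycle s0 → s1 → s2 → s3 → s4 → s0 while other symbols loop. Accept at s0.
        a   b  
>* s0   s0  s1 
   s1   s1  s2 
   s2   s2  s3 
   s3   s3  s4 
   s4   s4  s0 
(> = start, * = accepting)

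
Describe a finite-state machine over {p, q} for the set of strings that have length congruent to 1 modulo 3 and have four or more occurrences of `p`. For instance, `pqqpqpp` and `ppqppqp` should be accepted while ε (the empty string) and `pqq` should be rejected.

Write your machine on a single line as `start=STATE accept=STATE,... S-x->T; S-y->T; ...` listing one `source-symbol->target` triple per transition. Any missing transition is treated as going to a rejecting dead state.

start=s0; accept=s9,s17; s0-p->s1; s0-q->s2; s1-p->s3; s1-q->s4; s2-p->s4; s2-q->s5; s3-p->s6; s3-q->s7; s4-p->s7; s4-q->s8; s5-p->s8; s5-q->s0; s6-p->s9; s6-q->s10; s7-p->s10; s7-q->s11; s8-p->s11; s8-q->s1; s9-p->s12; s9-q->s13; s10-p->s13; s10-q->s14; s11-p->s14; s11-q->s3; s12-p->s15; s12-q->s15; s13-p->s15; s13-q->s16; s14-p->s16; s14-q->s6; s15-p->s17; s15-q->s17; s16-p->s17; s16-q->s9; s17-p->s12; s17-q->s12

Run two small machines in parallel and take their product. The first has 3 states tracking the input length modulo 3; the second has 6 states tracking the count of `p`s, saturating at 5. A product state is a pair (one from each), accepting exactly when both do.
An 18-state machine:
          p    q  
>  s0     s1   s2 
   s1     s3   s4 
   s2     s4   s5 
   s3     s6   s7 
   s4     s7   s8 
   s5     s8   s0 
   s6     s9  s10 
   s7    s10  s11 
   s8    s11   s1 
 * s9    s12  s13 
   s10   s13  s14 
   s11   s14   s3 
   s12   s15  s15 
   s13   s15  s16 
   s14   s16   s6 
   s15   s17  s17 
   s16   s17   s9 
 * s17   s12  s12 
(> = start, * = accepting)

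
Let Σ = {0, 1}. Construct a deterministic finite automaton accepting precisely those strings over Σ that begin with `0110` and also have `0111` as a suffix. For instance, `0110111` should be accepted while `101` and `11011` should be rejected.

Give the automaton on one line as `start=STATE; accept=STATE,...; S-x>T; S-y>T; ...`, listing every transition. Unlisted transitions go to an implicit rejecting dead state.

start=q0; accept=q12; q0-0>q1; q0-1>q2; q1-0>q3; q1-1>q4; q2-0>q3; q2-1>q2; q3-0>q3; q3-1>q5; q4-0>q3; q4-1>q6; q5-0>q3; q5-1>q7; q6-0>q8; q6-1>q9; q7-0>q3; q7-1>q9; q8-0>q8; q8-1>q10; q9-0>q3; q9-1>q2; q10-0>q8; q10-1>q11; q11-0>q8; q11-1>q12; q12-0>q8; q12-1>q13; q13-0>q8; q13-1>q13

Handle the two conditions separately and then intersect. One (6 states) tracks whether the input so far still matches the prefix `0110`; the other (5 states) tracks how much of the suffix `0111` has currently been matched. Each combined state is a pair, one component from each; accept when both components accept.
          0    1  
>  q0     q1   q2 
   q1     q3   q4 
   q2     q3   q2 
   q3     q3   q5 
   q4     q3   q6 
   q5     q3   q7 
   q6     q8   q9 
   q7     q3   q9 
   q8     q8  q10 
   q9     q3   q2 
   q10    q8  q11 
   q11    q8  q12 
 * q12    q8  q13 
   q13    q8  q13 
(> = start, * = accepting)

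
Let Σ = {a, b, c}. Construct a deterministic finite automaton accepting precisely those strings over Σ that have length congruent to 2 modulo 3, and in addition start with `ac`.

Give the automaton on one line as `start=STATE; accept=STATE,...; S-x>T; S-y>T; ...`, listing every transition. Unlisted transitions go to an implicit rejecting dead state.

start=q0; accept=q3; q0-a>q1; q0-b>q2; q0-c>q2; q1-a>q2; q1-b>q2; q1-c>q3; q2-a>q2; q2-b>q2; q2-c>q2; q3-a>q4; q3-b>q4; q3-c>q4; q4-a>q5; q4-b>q5; q4-c>q5; q5-a>q3; q5-b>q3; q5-c>q3

Build one automaton per condition and run them in lockstep. One (3 states) tracks the input length modulo 3; the other (4 states) tracks whether the input so far still matches the prefix `ac`. Each combined state is a pair, one component from each; accept when both components accept. After merging equivalent states the machine shrinks.
A 6-state machine:
        a   b   c  
>  q0   q1  q2  q2 
   q1   q2  q2  q3 
   q2   q2  q2  q2 
 * q3   q4  q4  q4 
   q4   q5  q5  q5 
   q5   q3  q3  q3 
(> = start, * = accepting)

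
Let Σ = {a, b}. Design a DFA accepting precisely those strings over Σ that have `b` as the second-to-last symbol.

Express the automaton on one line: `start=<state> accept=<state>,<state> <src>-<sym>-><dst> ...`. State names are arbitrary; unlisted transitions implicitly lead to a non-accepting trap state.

start=S0 accept=S5,S6 S0-a->S1 S0-b->S2 S1-a->S3 S1-b->S4 S2-a->S5 S2-b->S6 S3-a->S3 S3-b->S4 S4-a->S5 S4-b->S6 S5-a->S3 S5-b->S4 S6-a->S5 S6-b->S6

Because acceptance depends on a position counted from the end, the machine has to buffer the most recent 2 symbols. Make each state the string of the last up-to-2 symbols read; on input `x` shift the window left and append `x`. Accept when the buffered window has length 2 and begins with `b`.
With 7 states:
        a   b  
>  S0   S1  S2 
   S1   S3  S4 
   S2   S5  S6 
   S3   S3  S4 
   S4   S5  S6 
 * S5   S3  S4 
 * S6   S5  S6 
(> = start, * = accepting)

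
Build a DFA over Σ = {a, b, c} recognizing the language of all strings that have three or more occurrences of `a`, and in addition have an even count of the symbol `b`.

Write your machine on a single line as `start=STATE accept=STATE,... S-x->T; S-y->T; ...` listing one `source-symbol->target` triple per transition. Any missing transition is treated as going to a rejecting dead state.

start=S0; accept=S5,S7; S0-a->S1; S0-b->S2; S0-c->S0; S1-a->S3; S1-b->S4; S1-c->S1; S2-a->S4; S2-b->S0; S2-c->S2; S3-a->S5; S3-b->S6; S3-c->S3; S4-a->S6; S4-b->S1; S4-c->S4; S5-a->S7; S5-b->S8; S5-c->S5; S6-a->S8; S6-b->S3; S6-c->S6; S7-a->S7; S7-b->S9; S7-c->S7; S8-a->S9; S8-b->S5; S8-c->S8; S9-a->S9; S9-b->S7; S9-c->S9

Build one automaton per condition and run them in lockstep. The first has 5 states tracking the count of `a`s, saturating at 4; the second has 2 states tracking the count of `b`s modulo 2. A product state is a pair (one from each), accepting exactly when both do.
A 10-state machine:
        a   b   c  
>  S0   S1  S2  S0 
   S1   S3  S4  S1 
   S2   S4  S0  S2 
   S3   S5  S6  S3 
   S4   S6  S1  S4 
 * S5   S7  S8  S5 
   S6   S8  S3  S6 
 * S7   S7  S9  S7 
   S8   S9  S5  S8 
   S9   S9  S7  S9 
(> = start, * = accepting)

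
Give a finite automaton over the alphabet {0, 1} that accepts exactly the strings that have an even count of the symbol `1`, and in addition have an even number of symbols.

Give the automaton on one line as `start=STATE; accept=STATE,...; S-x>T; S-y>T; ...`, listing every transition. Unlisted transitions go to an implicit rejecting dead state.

Run two small machines in parallel and take their product. One (2 states) tracks the count of `1`s modulo 2; the other (2 states) tracks the input length modulo 2. Each combined state is a pair, one component from each; accept when both components accept.
A 4-state machine:
        0   1  
>* s0   s1  s2 
   s1   s0  s3 
   s2   s3  s0 
   s3   s2  s1 
(> = start, * = accepting)

start=s0; accept=s0; s0-0>s1; s0-1>s2; s1-0>s0; s1-1>s3; s2-0>s3; s2-1>s0; s3-0>s2; s3-1>s1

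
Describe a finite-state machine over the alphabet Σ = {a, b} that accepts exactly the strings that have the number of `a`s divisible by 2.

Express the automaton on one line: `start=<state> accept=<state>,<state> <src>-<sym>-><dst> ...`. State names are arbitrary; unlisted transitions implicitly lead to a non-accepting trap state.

The only thing that matters is how many `a`s have appeared, reduced mod 2. Use one state per residue: q0 for 0, …, q1 for 1. Reading `a` moves to the next residue; anything else stays put. q0 is accepting.
        a   b  
>* q0   q1  q0 
   q1   q0  q1 
(> = start, * = accepting)

start=q0 accept=q0 q0-a->q1 q0-b->q0 q1-a->q0 q1-b->q1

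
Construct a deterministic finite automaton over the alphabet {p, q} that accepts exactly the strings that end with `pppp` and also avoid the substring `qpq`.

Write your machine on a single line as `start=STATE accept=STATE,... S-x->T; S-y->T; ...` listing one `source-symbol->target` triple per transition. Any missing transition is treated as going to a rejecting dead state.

Run two small machines in parallel and take their product. The first has 5 states tracking how much of the suffix `pppp` has currently been matched; the second has 4 states tracking partial matches of the forbidden pattern `qpq`. A product state is a pair (one from each), accepting exactly when both do. Equivalent product states are then merged.
With 8 states:
        p   q  
>  S0   S1  S2 
   S1   S3  S2 
   S2   S4  S2 
   S3   S5  S2 
   S4   S3  S6 
   S5   S7  S2 
   S6   S6  S6 
 * S7   S7  S2 
(> = start, * = accepting)

start=S0; accept=S7; S0-p->S1; S0-q->S2; S1-p->S3; S1-q->S2; S2-p->S4; S2-q->S2; S3-p->S5; S3-q->S2; S4-p->S3; S4-q->S6; S5-p->S7; S5-q->S2; S6-p->S6; S6-q->S6; S7-p->S7; S7-q->S2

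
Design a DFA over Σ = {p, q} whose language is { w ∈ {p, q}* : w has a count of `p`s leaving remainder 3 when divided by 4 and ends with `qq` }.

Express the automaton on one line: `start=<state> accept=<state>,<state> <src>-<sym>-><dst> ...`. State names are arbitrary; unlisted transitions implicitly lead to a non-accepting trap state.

start=S0 accept=S5 S0-p->S1 S0-q->S0 S1-p->S2 S1-q->S1 S2-p->S3 S2-q->S2 S3-p->S0 S3-q->S4 S4-p->S0 S4-q->S5 S5-p->S0 S5-q->S5

Run two small machines in parallel and take their product. One (4 states) tracks the count of `p`s modulo 4; the other (3 states) tracks how much of the suffix `qq` has currently been matched. Each combined state is a pair, one component from each; accept when both components accept. Equivalent product states are then merged.
A 6-state machine:
        p   q  
>  S0   S1  S0 
   S1   S2  S1 
   S2   S3  S2 
   S3   S0  S4 
   S4   S0  S5 
 * S5   S0  S5 
(> = start, * = accepting)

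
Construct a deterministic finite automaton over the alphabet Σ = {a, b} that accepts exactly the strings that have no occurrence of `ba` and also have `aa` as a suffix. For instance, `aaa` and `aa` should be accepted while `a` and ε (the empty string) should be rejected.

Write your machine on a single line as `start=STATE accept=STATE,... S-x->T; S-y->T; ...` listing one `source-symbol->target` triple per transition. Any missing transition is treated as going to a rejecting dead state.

Build one automaton per condition and run them in lockstep. One (3 states) tracks partial matches of the forbidden pattern `ba`; the other (3 states) tracks how much of the suffix `aa` has currently been matched. Each combined state is a pair, one component from each; accept when both components accept.
A 7-state machine:
        a   b  
>  S0   S1  S2 
   S1   S3  S2 
   S2   S4  S2 
 * S3   S3  S2 
   S4   S5  S6 
   S5   S5  S6 
   S6   S4  S6 
(> = start, * = accepting)

start=S0; accept=S3; S0-a->S1; S0-b->S2; S1-a->S3; S1-b->S2; S2-a->S4; S2-b->S2; S3-a->S3; S3-b->S2; S4-a->S5; S4-b->S6; S5-a->S5; S5-b->S6; S6-a->S4; S6-b->S6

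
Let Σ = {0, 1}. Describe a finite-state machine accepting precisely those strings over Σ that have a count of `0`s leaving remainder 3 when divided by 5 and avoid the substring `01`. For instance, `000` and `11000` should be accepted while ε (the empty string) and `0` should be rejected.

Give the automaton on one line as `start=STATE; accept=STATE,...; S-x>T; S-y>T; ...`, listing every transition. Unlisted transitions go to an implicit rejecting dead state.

Handle the two conditions separately and then intersect. One (5 states) tracks the count of `0`s modulo 5; the other (3 states) tracks partial matches of the forbidden pattern `01`. Each combined state is a pair, one component from each; accept when both components accept. After merging equivalent states the machine shrinks.
7 states suffice.
        0   1  
>  s0   s1  s0 
   s1   s2  s3 
   s2   s4  s3 
   s3   s3  s3 
 * s4   s5  s3 
   s5   s6  s3 
   s6   s1  s3 
(> = start, * = accepting)

start=s0; accept=s4; s0-0>s1; s0-1>s0; s1-0>s2; s1-1>s3; s2-0>s4; s2-1>s3; s3-0>s3; s3-1>s3; s4-0>s5; s4-1>s3; s5-0>s6; s5-1>s3; s6-0>s1; s6-1>s3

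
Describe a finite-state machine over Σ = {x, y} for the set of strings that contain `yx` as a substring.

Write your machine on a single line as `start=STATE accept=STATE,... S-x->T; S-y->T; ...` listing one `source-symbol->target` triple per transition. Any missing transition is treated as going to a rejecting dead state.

start=A; accept=C; A-x->A; A-y->B; B-x->C; B-y->B; C-x->C; C-y->C

States A..B record the length of the longest prefix of `yx` that matches the current input suffix. Reaching C means `yx` has been seen, and we stay there forever. Accept from C.
With 3 states:
       x  y 
>  A   A  B 
   B   C  B 
 * C   C  C 
(> = start, * = accepting)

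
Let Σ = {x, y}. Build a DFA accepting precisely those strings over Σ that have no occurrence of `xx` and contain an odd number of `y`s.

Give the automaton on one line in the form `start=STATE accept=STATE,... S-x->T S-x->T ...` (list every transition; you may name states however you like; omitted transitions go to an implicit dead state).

start=A accept=C,E A-x->B A-y->C B-x->D B-y->C C-x->E C-y->A D-x->D D-y->D E-x->D E-y->A

Run two small machines in parallel and take their product. The first has 3 states tracking partial matches of the forbidden pattern `xx`; the second has 2 states tracking the count of `y`s modulo 2. A product state is a pair (one from each), accepting exactly when both do. After merging equivalent states the machine shrinks.
A 5-state machine:
       x  y 
>  A   B  C 
   B   D  C 
 * C   E  A 
   D   D  D 
 * E   D  A 
(> = start, * = accepting)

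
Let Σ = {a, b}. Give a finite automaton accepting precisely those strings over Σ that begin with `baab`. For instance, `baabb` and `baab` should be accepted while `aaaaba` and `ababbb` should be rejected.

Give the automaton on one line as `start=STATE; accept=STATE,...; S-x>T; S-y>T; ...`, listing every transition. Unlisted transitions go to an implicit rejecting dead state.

Walk along `baab` while the input agrees: from q0 take `b` to q1, and so on. Any deviation drops to the rejecting sink q5. Once q4 is reached the prefix is confirmed and every continuation is accepted.
        a   b  
>  q0   q5  q1 
   q1   q2  q5 
   q2   q3  q5 
   q3   q5  q4 
 * q4   q4  q4 
   q5   q5  q5 
(> = start, * = accepting)

start=q0; accept=q4; q0-a>q5; q0-b>q1; q1-a>q2; q1-b>q5; q2-a>q3; q2-b>q5; q3-a>q5; q3-b>q4; q4-a>q4; q4-b>q4; q5-a>q5; q5-b>q5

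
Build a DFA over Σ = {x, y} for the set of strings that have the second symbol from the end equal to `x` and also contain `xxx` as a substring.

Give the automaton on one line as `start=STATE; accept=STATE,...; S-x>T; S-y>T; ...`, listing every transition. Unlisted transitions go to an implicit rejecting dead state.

Build one automaton per condition and run them in lockstep. One (7 states) tracks the last 2 symbols read; the other (4 states) tracks whether and how much of `xxx` has been seen. Each combined state is a pair, one component from each; accept when both components accept.
With 11 states:
          x    y  
>  q0     q1   q2 
   q1     q3   q4 
   q2     q5   q6 
   q3     q7   q4 
   q4     q5   q6 
   q5     q3   q4 
   q6     q5   q6 
 * q7     q7   q8 
 * q8     q9  q10 
   q9     q7   q8 
   q10    q9  q10 
(> = start, * = accepting)

start=q0; accept=q7,q8; q0-x>q1; q0-y>q2; q1-x>q3; q1-y>q4; q2-x>q5; q2-y>q6; q3-x>q7; q3-y>q4; q4-x>q5; q4-y>q6; q5-x>q3; q5-y>q4; q6-x>q5; q6-y>q6; q7-x>q7; q7-y>q8; q8-x>q9; q8-y>q10; q9-x>q7; q9-y>q8; q10-x>q9; q10-y>q10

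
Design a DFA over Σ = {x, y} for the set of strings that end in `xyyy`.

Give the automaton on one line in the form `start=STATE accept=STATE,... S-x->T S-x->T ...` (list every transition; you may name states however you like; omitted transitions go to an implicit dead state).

start=q0 accept=q4 q0-x->q1 q0-y->q0 q1-x->q1 q1-y->q2 q2-x->q1 q2-y->q3 q3-x->q1 q3-y->q4 q4-x->q1 q4-y->q0

Remember how much of `xyyy` the current input suffix matches. State q0 means no match yet; q1 means the last symbol is `x`; q2 means the last 2 symbols are `xy`; q3 means the last 3 symbols are `xyy`; q4 means the last 4 symbols are `xyyy`. Only q4 accepts. On a mismatch, fall back to the longest proper suffix that is still a prefix of `xyyy`.
5 states suffice.
        x   y  
>  q0   q1  q0 
   q1   q1  q2 
   q2   q1  q3 
   q3   q1  q4 
 * q4   q1  q0 
(> = start, * = accepting)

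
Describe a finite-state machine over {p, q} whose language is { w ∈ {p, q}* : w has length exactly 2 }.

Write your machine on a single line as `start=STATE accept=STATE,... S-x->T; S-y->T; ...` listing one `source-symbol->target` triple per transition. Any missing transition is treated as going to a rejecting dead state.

start=S0; accept=S2; S0-p->S1; S0-q->S1; S1-p->S2; S1-q->S2; S2-p->S3; S2-q->S3; S3-p->S3; S3-q->S3

We only need to distinguish lengths 0, 1, …, 2, and '>2'. Chain S0 → S1 → S2 → S3 on every symbol, with S3 looping. Accepting states: {S2}.
4 states suffice.
        p   q  
>  S0   S1  S1 
   S1   S2  S2 
 * S2   S3  S3 
   S3   S3  S3 
(> = start, * = accepting)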